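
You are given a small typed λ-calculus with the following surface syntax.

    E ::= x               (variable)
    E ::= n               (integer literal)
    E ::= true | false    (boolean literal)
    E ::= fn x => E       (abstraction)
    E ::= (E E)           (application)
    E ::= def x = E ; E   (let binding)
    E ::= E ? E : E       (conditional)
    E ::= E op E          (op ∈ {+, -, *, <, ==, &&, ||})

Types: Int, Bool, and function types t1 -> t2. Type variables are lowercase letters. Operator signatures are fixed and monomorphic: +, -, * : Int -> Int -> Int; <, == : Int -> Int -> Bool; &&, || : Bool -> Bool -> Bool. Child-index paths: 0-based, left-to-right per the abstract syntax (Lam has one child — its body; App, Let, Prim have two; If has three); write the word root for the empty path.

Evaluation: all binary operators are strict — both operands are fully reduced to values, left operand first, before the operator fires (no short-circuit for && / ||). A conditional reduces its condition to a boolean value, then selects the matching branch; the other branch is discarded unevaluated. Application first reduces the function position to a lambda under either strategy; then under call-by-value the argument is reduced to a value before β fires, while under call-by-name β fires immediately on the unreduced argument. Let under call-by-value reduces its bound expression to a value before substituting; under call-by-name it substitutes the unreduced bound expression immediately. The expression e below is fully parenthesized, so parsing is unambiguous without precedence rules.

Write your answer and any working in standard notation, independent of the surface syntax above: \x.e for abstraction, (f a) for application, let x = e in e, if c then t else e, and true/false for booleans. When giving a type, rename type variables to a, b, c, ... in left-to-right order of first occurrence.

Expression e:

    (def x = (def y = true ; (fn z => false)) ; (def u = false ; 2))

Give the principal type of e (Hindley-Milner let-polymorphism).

Working:
let y : Bool
\z._ : a -> Bool
let x : forall. a -> Bool
let u : Bool

Answer: Int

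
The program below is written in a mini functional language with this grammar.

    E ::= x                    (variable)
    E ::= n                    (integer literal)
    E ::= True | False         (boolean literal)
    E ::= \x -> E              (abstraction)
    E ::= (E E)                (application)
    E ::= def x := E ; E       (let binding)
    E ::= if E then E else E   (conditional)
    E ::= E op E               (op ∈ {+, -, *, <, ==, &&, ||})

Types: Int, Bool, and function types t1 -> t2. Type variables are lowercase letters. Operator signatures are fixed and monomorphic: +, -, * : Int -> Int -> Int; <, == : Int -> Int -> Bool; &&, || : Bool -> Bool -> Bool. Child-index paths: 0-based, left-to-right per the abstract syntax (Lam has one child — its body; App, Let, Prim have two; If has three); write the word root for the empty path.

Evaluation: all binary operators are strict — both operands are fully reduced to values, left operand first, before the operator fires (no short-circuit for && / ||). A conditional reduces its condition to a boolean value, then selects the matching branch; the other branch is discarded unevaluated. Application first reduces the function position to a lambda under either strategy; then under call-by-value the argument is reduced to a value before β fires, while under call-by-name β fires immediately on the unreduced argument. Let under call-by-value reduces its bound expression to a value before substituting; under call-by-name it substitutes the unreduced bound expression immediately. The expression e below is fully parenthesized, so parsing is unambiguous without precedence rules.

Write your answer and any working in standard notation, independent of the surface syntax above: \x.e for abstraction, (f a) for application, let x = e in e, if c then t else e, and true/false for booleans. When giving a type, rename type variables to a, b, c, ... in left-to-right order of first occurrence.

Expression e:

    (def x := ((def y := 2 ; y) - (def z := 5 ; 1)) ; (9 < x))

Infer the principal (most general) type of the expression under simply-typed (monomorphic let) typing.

Answer: Bool

Derivation:
let y : Int
y : Int
  unify Int ~ Int
let z : Int
  unify Int ~ Int
let x : Int
  unify Int ~ Int
x : Int
  unify Int ~ Int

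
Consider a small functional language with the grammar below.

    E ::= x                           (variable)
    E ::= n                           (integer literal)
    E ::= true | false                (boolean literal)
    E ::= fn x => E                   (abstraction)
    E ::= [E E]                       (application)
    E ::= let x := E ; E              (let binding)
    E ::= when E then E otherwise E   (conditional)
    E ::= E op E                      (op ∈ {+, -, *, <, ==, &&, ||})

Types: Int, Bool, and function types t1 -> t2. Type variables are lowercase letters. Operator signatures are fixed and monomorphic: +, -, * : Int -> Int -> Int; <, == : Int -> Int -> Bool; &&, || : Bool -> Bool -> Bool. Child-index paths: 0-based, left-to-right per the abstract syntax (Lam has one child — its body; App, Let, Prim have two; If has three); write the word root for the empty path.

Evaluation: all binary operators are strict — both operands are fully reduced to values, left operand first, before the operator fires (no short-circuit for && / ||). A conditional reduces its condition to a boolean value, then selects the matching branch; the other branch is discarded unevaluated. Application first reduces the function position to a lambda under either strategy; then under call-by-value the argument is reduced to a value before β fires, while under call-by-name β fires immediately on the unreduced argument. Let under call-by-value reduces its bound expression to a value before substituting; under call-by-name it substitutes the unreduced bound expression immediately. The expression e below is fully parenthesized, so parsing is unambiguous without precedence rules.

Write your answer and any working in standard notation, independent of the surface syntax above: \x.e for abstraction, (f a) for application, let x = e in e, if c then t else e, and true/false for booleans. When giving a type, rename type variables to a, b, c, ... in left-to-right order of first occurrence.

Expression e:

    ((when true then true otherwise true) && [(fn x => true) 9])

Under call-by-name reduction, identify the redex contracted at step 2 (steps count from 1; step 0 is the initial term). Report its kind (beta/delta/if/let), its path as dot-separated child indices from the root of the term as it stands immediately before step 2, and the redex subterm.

Trace:
step 0: ((if true then true else true) && ((\x.true) 9))
step 1: [if@0] (true && ((\x.true) 9))
step 2: [beta@1] (true && true)

Answer: beta at 1 : ((\x.true) 9)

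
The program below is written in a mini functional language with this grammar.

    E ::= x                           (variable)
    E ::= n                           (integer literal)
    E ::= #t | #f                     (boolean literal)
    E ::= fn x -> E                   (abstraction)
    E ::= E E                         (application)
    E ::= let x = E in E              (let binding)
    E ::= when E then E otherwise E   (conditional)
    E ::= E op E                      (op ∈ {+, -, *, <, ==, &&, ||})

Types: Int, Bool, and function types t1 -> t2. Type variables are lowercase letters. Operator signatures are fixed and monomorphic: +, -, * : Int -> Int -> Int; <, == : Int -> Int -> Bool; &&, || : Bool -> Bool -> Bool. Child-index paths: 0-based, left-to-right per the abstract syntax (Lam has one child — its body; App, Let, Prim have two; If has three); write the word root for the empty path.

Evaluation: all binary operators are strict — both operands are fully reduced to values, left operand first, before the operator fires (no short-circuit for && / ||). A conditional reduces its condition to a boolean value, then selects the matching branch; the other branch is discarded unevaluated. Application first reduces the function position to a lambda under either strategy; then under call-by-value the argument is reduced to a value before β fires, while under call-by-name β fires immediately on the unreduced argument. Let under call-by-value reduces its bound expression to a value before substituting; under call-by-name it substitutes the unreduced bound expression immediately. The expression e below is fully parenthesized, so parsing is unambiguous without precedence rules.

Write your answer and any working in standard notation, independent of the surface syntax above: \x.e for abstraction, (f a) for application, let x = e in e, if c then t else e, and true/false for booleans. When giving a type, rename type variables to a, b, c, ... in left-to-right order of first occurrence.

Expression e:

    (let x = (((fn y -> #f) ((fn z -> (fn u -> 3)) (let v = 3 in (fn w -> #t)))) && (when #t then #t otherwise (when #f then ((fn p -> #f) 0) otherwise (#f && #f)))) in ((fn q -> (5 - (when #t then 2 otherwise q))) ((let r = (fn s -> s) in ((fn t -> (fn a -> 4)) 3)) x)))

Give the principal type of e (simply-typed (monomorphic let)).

Answer: Int

Trace:
\y._ : a -> Bool
\u._ : c -> Int
\z._ : b -> c -> Int
let v : Int
\w._ : d -> Bool
  unify b -> c -> Int ~ (d -> Bool) -> e
  unify b ~ d -> Bool
  unify c -> Int ~ e
_ _ : c -> Int
  unify a -> Bool ~ (c -> Int) -> f
  unify a ~ c -> Int
  unify Bool ~ f
_ _ : Bool
  unify Bool ~ Bool
  unify Bool ~ Bool
  unify Bool ~ Bool
\p._ : g -> Bool
  unify g -> Bool ~ Int -> h
  unify g ~ Int
  unify Bool ~ h
_ _ : Bool
  unify Bool ~ Bool
  unify Bool ~ Bool
  unify Bool ~ Bool
  unify Bool ~ Bool
  unify Bool ~ Bool
let x : Bool
  unify Int ~ Int
  unify Bool ~ Bool
q : i
  unify Int ~ i
  unify Int ~ Int
\q._ : Int -> Int
s : j
\s._ : j -> j
let r : j -> j
\a._ : l -> Int
\t._ : k -> l -> Int
  unify k -> l -> Int ~ Int -> m
  unify k ~ Int
  unify l -> Int ~ m
_ _ : l -> Int
x : Bool
  unify l -> Int ~ Bool -> n
  unify l ~ Bool
  unify Int ~ n
_ _ : Int
  unify Int -> Int ~ Int -> o
  unify Int ~ Int
  unify Int ~ o
_ _ : Int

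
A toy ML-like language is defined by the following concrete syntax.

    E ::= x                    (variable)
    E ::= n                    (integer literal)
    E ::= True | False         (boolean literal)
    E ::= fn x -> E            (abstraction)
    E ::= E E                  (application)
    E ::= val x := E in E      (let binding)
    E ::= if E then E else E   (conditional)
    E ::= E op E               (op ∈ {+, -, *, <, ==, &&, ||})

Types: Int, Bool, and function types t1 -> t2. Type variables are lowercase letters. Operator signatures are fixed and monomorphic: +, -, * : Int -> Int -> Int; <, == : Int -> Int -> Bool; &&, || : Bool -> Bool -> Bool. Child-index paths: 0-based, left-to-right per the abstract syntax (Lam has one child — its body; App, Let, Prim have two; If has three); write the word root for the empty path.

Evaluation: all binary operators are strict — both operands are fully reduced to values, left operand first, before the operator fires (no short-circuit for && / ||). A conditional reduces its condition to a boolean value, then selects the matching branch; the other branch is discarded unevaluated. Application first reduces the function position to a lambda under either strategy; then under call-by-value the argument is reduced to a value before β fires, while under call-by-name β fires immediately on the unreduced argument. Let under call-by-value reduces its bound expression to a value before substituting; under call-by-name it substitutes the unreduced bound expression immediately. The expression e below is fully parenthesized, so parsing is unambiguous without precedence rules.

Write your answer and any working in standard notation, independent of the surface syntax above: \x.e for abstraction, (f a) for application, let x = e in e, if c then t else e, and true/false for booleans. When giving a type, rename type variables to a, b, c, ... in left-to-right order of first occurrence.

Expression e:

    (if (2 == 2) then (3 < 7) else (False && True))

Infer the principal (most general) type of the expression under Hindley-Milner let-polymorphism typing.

Answer: Bool

Trace:
  unify Int ~ Int
  unify Int ~ Int
  unify Bool ~ Bool
  unify Int ~ Int
  unify Int ~ Int
  unify Bool ~ Bool
  unify Bool ~ Bool
  unify Bool ~ Bool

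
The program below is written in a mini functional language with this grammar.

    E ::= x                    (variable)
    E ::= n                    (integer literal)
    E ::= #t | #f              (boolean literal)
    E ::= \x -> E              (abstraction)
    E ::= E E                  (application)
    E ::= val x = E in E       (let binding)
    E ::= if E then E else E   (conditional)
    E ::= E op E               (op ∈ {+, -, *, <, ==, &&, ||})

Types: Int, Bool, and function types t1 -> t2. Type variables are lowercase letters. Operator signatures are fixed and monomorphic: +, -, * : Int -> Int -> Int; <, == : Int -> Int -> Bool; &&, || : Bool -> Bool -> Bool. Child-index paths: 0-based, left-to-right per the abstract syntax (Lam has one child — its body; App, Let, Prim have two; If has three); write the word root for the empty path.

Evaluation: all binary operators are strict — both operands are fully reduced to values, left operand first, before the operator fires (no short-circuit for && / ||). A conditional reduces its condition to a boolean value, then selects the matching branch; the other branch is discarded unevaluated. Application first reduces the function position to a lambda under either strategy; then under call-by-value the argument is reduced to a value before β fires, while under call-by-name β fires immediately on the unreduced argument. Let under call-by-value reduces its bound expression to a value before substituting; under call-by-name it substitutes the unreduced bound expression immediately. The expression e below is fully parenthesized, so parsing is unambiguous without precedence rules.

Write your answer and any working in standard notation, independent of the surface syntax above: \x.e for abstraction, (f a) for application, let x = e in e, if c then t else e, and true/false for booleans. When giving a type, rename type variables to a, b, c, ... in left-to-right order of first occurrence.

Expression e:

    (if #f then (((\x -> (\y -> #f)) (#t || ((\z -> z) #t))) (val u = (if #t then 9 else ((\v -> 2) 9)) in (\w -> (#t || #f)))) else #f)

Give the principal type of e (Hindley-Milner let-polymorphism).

Trace:
  unify Bool ~ Bool
\y._ : b -> Bool
\x._ : a -> b -> Bool
  unify Bool ~ Bool
z : c
\z._ : c -> c
  unify c -> c ~ Bool -> d
  unify c ~ Bool
  unify Bool ~ d
_ _ : Bool
  unify Bool ~ Bool
  unify a -> b -> Bool ~ Bool -> e
  unify a ~ Bool
  unify b -> Bool ~ e
_ _ : b -> Bool
  unify Bool ~ Bool
\v._ : f -> Int
  unify f -> Int ~ Int -> g
  unify f ~ Int
  unify Int ~ g
_ _ : Int
  unify Int ~ Int
let u : Int
  unify Bool ~ Bool
  unify Bool ~ Bool
\w._ : h -> Bool
  unify b -> Bool ~ (h -> Bool) -> i
  unify b ~ h -> Bool
  unify Bool ~ i
_ _ : Bool
  unify Bool ~ Bool

Answer: Bool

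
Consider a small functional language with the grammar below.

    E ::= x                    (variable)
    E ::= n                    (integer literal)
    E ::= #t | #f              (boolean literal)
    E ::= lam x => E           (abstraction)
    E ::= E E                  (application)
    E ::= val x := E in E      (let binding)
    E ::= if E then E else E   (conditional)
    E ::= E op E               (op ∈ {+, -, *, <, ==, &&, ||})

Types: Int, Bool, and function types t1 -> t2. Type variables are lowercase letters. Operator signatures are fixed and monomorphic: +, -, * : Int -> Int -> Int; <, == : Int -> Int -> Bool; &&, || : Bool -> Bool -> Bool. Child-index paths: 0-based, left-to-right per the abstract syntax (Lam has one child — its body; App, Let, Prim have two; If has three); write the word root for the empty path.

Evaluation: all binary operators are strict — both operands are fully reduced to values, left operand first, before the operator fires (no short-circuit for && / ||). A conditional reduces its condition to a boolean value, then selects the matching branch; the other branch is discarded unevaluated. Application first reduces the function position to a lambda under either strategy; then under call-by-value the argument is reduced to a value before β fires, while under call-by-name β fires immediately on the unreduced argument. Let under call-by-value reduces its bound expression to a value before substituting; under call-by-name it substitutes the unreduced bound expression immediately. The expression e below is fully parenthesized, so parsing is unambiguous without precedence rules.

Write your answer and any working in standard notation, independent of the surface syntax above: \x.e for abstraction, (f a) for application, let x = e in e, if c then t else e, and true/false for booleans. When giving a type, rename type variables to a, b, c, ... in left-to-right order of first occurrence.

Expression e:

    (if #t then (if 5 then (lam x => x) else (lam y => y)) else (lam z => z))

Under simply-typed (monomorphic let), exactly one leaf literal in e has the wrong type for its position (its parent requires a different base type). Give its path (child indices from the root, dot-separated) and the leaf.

Derivation:
  unify Bool ~ Bool
  unify Int ~ Bool
  FAIL: mismatch Int ~ Bool

Answer: 1.0 : 5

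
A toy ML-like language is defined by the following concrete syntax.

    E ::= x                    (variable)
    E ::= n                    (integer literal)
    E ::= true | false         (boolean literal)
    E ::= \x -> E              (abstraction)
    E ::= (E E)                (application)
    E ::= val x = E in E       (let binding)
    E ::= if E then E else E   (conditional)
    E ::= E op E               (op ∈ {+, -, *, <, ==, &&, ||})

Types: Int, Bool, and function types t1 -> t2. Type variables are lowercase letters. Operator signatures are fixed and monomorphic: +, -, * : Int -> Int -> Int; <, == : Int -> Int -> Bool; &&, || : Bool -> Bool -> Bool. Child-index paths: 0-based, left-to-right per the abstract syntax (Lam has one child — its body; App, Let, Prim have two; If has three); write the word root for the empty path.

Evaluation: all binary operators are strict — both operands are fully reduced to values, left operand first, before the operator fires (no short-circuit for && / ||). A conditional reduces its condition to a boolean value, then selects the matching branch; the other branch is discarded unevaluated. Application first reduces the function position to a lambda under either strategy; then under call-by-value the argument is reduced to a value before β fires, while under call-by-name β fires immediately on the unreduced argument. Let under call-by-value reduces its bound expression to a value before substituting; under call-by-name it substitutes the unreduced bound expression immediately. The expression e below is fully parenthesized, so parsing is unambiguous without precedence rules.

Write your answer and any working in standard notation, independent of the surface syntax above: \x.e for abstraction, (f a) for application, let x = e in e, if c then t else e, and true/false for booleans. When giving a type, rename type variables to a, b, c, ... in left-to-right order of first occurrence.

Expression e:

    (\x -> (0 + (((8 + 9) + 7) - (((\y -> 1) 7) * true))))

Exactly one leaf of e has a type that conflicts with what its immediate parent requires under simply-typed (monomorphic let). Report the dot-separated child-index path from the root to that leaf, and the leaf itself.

Answer: 0.1.1.1 : true

Working:
  unify Int ~ Int
  unify Int ~ Int
  unify Int ~ Int
  unify Int ~ Int
  unify Int ~ Int
  unify Int ~ Int
\y._ : b -> Int
  unify b -> Int ~ Int -> c
  unify b ~ Int
  unify Int ~ c
_ _ : Int
  unify Int ~ Int
  unify Bool ~ Int
  FAIL: mismatch Bool ~ Int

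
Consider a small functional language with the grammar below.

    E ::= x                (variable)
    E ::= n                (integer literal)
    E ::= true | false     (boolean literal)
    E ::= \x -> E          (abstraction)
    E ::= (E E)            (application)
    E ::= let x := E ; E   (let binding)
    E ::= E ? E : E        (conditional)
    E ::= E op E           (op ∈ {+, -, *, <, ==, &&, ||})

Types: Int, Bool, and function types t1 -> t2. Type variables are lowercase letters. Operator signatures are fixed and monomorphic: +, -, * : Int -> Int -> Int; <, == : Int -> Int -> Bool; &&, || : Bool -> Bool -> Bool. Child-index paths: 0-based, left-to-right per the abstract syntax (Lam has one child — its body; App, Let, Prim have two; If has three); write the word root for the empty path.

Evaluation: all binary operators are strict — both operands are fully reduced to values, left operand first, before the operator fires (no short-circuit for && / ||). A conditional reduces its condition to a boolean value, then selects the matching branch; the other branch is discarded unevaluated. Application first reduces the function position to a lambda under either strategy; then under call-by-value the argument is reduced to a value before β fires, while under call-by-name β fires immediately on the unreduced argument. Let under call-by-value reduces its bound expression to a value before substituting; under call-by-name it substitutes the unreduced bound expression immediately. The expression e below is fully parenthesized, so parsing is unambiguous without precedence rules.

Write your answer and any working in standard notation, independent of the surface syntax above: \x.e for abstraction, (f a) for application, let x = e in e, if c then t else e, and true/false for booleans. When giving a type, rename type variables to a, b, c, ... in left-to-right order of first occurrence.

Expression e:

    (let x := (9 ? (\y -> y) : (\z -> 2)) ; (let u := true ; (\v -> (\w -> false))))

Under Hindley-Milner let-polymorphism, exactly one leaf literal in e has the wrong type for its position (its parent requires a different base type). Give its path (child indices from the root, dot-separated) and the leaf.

Trace:
  unify Int ~ Bool
  FAIL: mismatch Int ~ Bool

Answer: 0.0 : 9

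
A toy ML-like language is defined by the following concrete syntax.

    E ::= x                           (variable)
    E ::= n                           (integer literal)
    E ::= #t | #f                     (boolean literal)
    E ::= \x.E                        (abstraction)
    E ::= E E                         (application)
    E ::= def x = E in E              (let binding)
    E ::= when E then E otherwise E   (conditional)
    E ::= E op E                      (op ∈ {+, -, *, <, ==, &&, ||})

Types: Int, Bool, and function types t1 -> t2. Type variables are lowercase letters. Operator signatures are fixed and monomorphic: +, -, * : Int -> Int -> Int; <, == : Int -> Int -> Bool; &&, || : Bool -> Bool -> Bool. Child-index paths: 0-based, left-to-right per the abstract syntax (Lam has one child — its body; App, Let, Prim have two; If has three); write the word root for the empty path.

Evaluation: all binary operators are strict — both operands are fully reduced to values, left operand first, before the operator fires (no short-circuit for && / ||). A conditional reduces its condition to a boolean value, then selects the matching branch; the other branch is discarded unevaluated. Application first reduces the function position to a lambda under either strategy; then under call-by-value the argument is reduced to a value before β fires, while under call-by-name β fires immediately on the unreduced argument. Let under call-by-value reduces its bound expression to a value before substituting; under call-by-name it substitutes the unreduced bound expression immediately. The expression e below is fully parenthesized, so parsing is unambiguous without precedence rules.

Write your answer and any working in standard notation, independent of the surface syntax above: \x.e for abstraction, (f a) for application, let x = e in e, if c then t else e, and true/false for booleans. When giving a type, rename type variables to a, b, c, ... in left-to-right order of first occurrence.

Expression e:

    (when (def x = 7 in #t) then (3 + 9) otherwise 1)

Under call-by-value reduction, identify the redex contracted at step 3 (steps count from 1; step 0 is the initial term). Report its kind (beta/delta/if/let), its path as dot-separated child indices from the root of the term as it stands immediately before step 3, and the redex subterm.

Answer: delta at root : (3 + 9)

Derivation:
step 0: (if (let x = 7 in true) then (3 + 9) else 1)
step 1: [let@0] (if true then (3 + 9) else 1)
step 2: [if@root] (3 + 9)
step 3: [delta@root] 12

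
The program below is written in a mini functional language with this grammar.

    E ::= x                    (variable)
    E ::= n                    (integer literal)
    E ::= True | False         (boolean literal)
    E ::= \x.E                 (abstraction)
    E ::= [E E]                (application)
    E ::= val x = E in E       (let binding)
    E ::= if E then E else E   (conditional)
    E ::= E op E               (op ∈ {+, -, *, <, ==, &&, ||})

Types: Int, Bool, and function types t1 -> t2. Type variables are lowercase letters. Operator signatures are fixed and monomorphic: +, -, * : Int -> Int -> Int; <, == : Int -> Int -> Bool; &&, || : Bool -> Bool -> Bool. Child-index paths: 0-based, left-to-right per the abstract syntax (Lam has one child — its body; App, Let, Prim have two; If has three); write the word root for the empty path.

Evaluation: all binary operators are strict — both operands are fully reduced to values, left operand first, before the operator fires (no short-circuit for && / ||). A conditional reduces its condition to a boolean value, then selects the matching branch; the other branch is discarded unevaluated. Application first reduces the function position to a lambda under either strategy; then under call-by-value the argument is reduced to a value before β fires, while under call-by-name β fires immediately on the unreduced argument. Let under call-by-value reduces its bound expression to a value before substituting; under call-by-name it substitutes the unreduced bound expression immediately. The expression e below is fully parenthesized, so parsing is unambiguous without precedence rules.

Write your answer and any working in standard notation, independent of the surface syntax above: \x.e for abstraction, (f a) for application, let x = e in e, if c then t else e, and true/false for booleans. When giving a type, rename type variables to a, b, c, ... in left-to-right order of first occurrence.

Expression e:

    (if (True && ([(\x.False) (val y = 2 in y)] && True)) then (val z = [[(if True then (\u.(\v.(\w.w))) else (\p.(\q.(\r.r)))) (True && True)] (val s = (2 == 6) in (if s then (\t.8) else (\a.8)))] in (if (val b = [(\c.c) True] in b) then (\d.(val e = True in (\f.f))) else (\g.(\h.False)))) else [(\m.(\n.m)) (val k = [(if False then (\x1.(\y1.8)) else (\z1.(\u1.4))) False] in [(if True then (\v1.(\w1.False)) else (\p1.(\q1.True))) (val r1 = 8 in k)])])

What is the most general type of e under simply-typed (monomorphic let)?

Working:
  unify Bool ~ Bool
\x._ : a -> Bool
let y : Int
y : Int
  unify a -> Bool ~ Int -> b
  unify a ~ Int
  unify Bool ~ b
_ _ : Bool
  unify Bool ~ Bool
  unify Bool ~ Bool
  unify Bool ~ Bool
  unify Bool ~ Bool
  unify Bool ~ Bool
w : e
\w._ : e -> e
\v._ : d -> e -> e
\u._ : c -> d -> e -> e
r : h
\r._ : h -> h
\q._ : g -> h -> h
\p._ : f -> g -> h -> h
  unify c -> d -> e -> e ~ f -> g -> h -> h
  unify c ~ f
  unify d -> e -> e ~ g -> h -> h
  unify d ~ g
  unify e -> e ~ h -> h
  unify e ~ h
  unify h ~ h
  unify Bool ~ Bool
  unify Bool ~ Bool
  unify f -> g -> h -> h ~ Bool -> i
  unify f ~ Bool
  unify g -> h -> h ~ i
_ _ : g -> h -> h
  unify Int ~ Int
  unify Int ~ Int
let s : Bool
s : Bool
  unify Bool ~ Bool
\t._ : j -> Int
\a._ : k -> Int
  unify j -> Int ~ k -> Int
  unify j ~ k
  unify Int ~ Int
  unify g -> h -> h ~ (k -> Int) -> l
  unify g ~ k -> Int
  unify h -> h ~ l
_ _ : h -> h
let z : h -> h
c : m
\c._ : m -> m
  unify m -> m ~ Bool -> n
  unify m ~ Bool
  unify Bool ~ n
_ _ : Bool
let b : Bool
b : Bool
  unify Bool ~ Bool
let e : Bool
f : p
\f._ : p -> p
\d._ : o -> p -> p
\h._ : r -> Bool
\g._ : q -> r -> Bool
  unify o -> p -> p ~ q -> r -> Bool
  unify o ~ q
  unify p -> p ~ r -> Bool
  unify p ~ r
  unify r ~ Bool
m : s
\n._ : t -> s
\m._ : s -> t -> s
  unify Bool ~ Bool
\y1._ : v -> Int
\x1._ : u -> v -> Int
\u1._ : x -> Int
\z1._ : w -> x -> Int
  unify u -> v -> Int ~ w -> x -> Int
  unify u ~ w
  unify v -> Int ~ x -> Int
  unify v ~ x
  unify Int ~ Int
  unify w -> x -> Int ~ Bool -> y
  unify w ~ Bool
  unify x -> Int ~ y
_ _ : x -> Int
let k : x -> Int
  unify Bool ~ Bool
\w1._ : t26 -> Bool
\v1._ : z -> t26 -> Bool
\q1._ : t28 -> Bool
\p1._ : t27 -> t28 -> Bool
  unify z -> t26 -> Bool ~ t27 -> t28 -> Bool
  unify z ~ t27
  unify t26 -> Bool ~ t28 -> Bool
  unify t26 ~ t28
  unify Bool ~ Bool
let r1 : Int
k : x -> Int
  unify t27 -> t28 -> Bool ~ (x -> Int) -> t29
  unify t27 ~ x -> Int
  unify t28 -> Bool ~ t29
_ _ : t28 -> Bool
  unify s -> t -> s ~ (t28 -> Bool) -> t30
  unify s ~ t28 -> Bool
  unify t -> t28 -> Bool ~ t30
_ _ : t -> t28 -> Bool
  unify q -> Bool -> Bool ~ t -> t28 -> Bool
  unify q ~ t
  unify Bool -> Bool ~ t28 -> Bool
  unify Bool ~ t28
  unify Bool ~ Bool

Answer: a -> Bool -> Bool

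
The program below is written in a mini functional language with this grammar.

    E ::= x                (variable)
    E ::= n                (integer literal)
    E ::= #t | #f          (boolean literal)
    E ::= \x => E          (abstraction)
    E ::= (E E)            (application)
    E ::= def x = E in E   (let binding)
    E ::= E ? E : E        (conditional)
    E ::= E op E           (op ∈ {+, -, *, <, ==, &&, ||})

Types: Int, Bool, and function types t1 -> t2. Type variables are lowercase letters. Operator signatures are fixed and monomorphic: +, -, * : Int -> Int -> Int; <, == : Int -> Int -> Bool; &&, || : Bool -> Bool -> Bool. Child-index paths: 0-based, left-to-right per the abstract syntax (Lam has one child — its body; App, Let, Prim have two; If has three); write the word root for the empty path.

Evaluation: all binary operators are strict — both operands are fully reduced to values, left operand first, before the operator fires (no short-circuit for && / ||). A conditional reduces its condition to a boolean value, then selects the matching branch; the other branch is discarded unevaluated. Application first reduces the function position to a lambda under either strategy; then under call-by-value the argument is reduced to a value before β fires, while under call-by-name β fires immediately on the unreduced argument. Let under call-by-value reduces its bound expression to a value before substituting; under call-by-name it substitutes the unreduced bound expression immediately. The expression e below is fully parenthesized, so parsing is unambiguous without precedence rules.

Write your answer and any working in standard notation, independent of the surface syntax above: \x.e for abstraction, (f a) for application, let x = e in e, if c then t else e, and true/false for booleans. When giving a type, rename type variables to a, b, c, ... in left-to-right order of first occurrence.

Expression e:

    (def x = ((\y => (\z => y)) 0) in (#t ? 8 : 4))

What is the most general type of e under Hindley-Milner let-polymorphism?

Derivation:
y : a
\z._ : b -> a
\y._ : a -> b -> a
  unify a -> b -> a ~ Int -> c
  unify a ~ Int
  unify b -> Int ~ c
_ _ : b -> Int
let x : forall. b -> Int
  unify Bool ~ Bool
  unify Int ~ Int

Answer: Int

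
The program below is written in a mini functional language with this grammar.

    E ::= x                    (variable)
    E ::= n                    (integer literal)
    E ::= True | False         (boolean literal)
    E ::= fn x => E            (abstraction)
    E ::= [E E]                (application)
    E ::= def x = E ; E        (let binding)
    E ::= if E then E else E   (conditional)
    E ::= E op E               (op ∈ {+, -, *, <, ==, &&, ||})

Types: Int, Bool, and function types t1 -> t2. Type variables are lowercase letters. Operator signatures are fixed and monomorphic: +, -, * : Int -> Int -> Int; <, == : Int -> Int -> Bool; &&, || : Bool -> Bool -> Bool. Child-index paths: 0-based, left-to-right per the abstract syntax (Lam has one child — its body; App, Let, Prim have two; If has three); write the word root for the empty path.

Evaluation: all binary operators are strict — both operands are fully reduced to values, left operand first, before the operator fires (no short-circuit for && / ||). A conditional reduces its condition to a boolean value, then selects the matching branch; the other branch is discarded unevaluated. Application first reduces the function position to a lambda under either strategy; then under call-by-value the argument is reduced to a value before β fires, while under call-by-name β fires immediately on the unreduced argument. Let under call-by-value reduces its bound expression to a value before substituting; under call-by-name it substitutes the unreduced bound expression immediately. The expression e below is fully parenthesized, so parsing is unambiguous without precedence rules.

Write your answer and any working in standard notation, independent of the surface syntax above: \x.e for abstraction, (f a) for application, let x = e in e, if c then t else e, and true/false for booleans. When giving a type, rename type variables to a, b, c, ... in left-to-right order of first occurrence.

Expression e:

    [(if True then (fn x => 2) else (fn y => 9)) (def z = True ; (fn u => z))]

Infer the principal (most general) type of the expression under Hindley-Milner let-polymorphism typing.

Derivation:
  unify Bool ~ Bool
\x._ : a -> Int
\y._ : b -> Int
  unify a -> Int ~ b -> Int
  unify a ~ b
  unify Int ~ Int
let z : Bool
z : Bool
\u._ : c -> Bool
  unify b -> Int ~ (c -> Bool) -> d
  unify b ~ c -> Bool
  unify Int ~ d
_ _ : Int

Answer: Int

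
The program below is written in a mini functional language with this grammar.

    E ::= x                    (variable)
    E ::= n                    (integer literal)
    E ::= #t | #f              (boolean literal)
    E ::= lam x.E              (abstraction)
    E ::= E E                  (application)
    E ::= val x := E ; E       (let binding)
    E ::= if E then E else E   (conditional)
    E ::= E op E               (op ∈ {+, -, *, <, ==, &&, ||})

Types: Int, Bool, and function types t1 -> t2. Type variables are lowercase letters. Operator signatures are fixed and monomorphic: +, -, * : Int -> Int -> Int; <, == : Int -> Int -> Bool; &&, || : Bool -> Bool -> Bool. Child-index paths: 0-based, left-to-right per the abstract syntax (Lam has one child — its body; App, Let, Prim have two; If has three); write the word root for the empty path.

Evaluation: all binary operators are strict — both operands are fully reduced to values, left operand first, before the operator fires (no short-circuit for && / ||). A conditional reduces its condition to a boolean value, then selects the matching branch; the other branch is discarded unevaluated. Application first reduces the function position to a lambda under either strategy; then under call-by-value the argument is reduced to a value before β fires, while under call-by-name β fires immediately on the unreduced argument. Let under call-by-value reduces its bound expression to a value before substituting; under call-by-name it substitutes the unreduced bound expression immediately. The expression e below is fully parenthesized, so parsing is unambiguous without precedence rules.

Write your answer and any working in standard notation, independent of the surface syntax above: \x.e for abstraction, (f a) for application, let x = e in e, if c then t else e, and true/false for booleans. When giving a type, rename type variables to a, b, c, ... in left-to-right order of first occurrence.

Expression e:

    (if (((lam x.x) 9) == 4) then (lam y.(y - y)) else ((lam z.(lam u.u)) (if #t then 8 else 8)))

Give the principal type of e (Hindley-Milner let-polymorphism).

Answer: Int -> Int

Working:
x : a
\x._ : a -> a
  unify a -> a ~ Int -> b
  unify a ~ Int
  unify Int ~ b
_ _ : Int
  unify Int ~ Int
  unify Int ~ Int
  unify Bool ~ Bool
y : c
  unify c ~ Int
y : Int
  unify Int ~ Int
\y._ : Int -> Int
u : e
\u._ : e -> e
\z._ : d -> e -> e
  unify Bool ~ Bool
  unify Int ~ Int
  unify d -> e -> e ~ Int -> f
  unify d ~ Int
  unify e -> e ~ f
_ _ : e -> e
  unify Int -> Int ~ e -> e
  unify Int ~ e
  unify Int ~ Int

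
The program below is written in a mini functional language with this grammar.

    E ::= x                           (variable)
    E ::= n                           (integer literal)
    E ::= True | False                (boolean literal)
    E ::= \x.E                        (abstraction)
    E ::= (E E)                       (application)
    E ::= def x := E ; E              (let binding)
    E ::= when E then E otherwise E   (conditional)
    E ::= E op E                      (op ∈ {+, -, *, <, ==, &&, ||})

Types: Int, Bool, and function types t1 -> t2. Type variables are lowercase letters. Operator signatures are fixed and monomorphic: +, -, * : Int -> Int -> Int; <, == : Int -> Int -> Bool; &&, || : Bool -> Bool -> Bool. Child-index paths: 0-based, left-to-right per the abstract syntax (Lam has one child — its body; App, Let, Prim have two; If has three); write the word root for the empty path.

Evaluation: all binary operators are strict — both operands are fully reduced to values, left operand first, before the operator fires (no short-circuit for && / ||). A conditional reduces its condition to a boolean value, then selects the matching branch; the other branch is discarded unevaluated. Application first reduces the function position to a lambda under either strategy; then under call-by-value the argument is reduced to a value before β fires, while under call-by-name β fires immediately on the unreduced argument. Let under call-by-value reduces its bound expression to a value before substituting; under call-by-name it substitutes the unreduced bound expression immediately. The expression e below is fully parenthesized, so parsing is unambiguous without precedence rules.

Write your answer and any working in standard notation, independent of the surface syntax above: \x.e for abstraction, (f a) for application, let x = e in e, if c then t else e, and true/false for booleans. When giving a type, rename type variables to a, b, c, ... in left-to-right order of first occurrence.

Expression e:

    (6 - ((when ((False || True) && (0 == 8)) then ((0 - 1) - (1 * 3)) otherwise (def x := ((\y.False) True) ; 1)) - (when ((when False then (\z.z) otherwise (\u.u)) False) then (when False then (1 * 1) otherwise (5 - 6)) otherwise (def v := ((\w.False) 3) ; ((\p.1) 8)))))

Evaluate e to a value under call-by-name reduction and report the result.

Trace:
step 0: (6 - ((if ((false || true) && (0 == 8)) then ((0 - 1) - (1 * 3)) else (let x = ((\y.false) true) in 1)) - (if ((if false then (\z.z) else (\u.u)) false) then (if false then (1 * 1) else (5 - 6)) else (let v = ((\w.false) 3) in ((\p.1) 8)))))
step 1: [delta@1.0.0.0] (6 - ((if (true && (0 == 8)) then ((0 - 1) - (1 * 3)) else (let x = ((\y.false) true) in 1)) - (if ((if false then (\z.z) else (\u.u)) false) then (if false then (1 * 1) else (5 - 6)) else (let v = ((\w.false) 3) in ((\p.1) 8)))))
step 2: [delta@1.0.0.1] (6 - ((if (true && false) then ((0 - 1) - (1 * 3)) else (let x = ((\y.false) true) in 1)) - (if ((if false then (\z.z) else (\u.u)) false) then (if false then (1 * 1) else (5 - 6)) else (let v = ((\w.false) 3) in ((\p.1) 8)))))
step 3: [delta@1.0.0] (6 - ((if false then ((0 - 1) - (1 * 3)) else (let x = ((\y.false) true) in 1)) - (if ((if false then (\z.z) else (\u.u)) false) then (if false then (1 * 1) else (5 - 6)) else (let v = ((\w.false) 3) in ((\p.1) 8)))))
step 4: [if@1.0] (6 - ((let x = ((\y.false) true) in 1) - (if ((if false then (\z.z) else (\u.u)) false) then (if false then (1 * 1) else (5 - 6)) else (let v = ((\w.false) 3) in ((\p.1) 8)))))
step 5: [let@1.0] (6 - (1 - (if ((if false then (\z.z) else (\u.u)) false) then (if false then (1 * 1) else (5 - 6)) else (let v = ((\w.false) 3) in ((\p.1) 8)))))
step 6: [if@1.1.0.0] (6 - (1 - (if ((\u.u) false) then (if false then (1 * 1) else (5 - 6)) else (let v = ((\w.false) 3) in ((\p.1) 8)))))
step 7: [beta@1.1.0] (6 - (1 - (if false then (if false then (1 * 1) else (5 - 6)) else (let v = ((\w.false) 3) in ((\p.1) 8)))))
step 8: [if@1.1] (6 - (1 - (let v = ((\w.false) 3) in ((\p.1) 8))))
step 9: [let@1.1] (6 - (1 - ((\p.1) 8)))
step 10: [beta@1.1] (6 - (1 - 1))
step 11: [delta@1] (6 - 0)
step 12: [delta@root] 6

Answer: 6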